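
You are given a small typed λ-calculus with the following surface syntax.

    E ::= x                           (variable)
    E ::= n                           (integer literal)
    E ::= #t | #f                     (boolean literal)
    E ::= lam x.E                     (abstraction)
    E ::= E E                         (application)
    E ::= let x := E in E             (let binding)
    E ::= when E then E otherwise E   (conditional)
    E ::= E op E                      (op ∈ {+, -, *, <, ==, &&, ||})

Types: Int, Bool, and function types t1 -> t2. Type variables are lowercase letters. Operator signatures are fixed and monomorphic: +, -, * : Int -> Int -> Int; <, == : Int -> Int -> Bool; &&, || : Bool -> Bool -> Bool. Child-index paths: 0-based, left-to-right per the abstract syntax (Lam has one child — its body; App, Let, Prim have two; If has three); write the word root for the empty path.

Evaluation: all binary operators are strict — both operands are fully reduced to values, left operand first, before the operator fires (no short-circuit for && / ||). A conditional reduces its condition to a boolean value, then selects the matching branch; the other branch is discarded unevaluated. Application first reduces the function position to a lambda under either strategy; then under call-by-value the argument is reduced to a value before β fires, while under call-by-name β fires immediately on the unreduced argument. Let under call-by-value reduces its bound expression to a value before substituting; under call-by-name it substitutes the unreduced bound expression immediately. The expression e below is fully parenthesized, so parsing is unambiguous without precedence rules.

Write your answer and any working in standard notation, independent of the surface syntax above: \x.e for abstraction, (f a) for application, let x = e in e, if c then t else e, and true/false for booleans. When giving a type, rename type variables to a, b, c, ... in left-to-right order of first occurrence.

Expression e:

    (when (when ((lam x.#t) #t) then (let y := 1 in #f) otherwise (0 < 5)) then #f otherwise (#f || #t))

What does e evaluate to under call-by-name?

Working:
step 0: (if (if ((\x.true) true) then (let y = 1 in false) else (0 < 5)) then false else (false || true))
step 1: [beta@0.0] (if (if true then (let y = 1 in false) else (0 < 5)) then false else (false || true))
step 2: [if@0] (if (let y = 1 in false) then false else (false || true))
step 3: [let@0] (if false then false else (false || true))
step 4: [if@root] (false || true)
step 5: [delta@root] true

Answer: true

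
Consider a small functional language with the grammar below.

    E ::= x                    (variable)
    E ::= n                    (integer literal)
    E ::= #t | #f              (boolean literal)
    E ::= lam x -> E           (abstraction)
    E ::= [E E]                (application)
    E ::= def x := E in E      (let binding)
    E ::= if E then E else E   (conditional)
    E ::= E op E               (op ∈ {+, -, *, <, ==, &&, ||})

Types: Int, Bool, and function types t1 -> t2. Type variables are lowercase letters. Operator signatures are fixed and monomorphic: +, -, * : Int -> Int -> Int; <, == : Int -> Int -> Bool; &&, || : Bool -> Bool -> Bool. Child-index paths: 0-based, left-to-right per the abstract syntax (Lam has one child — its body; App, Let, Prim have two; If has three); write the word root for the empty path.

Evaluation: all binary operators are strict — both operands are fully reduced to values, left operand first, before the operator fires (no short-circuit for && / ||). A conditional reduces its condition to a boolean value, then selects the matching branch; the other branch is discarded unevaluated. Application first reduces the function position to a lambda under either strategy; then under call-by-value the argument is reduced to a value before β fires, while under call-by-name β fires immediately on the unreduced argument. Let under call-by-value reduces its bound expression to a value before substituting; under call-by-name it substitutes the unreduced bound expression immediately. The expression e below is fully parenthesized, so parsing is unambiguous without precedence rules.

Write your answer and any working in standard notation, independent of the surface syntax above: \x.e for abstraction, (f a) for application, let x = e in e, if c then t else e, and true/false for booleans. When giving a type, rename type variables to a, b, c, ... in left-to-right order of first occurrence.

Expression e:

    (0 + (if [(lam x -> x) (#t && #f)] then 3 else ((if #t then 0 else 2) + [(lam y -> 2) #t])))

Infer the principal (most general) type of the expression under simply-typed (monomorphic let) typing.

Derivation:
  unify Int ~ Int
x : a
\x._ : a -> a
  unify Bool ~ Bool
  unify Bool ~ Bool
  unify a -> a ~ Bool -> b
  unify a ~ Bool
  unify Bool ~ b
_ _ : Bool
  unify Bool ~ Bool
  unify Bool ~ Bool
  unify Int ~ Int
  unify Int ~ Int
\y._ : c -> Int
  unify c -> Int ~ Bool -> d
  unify c ~ Bool
  unify Int ~ d
_ _ : Int
  unify Int ~ Int
  unify Int ~ Int
  unify Int ~ Int

Answer: Int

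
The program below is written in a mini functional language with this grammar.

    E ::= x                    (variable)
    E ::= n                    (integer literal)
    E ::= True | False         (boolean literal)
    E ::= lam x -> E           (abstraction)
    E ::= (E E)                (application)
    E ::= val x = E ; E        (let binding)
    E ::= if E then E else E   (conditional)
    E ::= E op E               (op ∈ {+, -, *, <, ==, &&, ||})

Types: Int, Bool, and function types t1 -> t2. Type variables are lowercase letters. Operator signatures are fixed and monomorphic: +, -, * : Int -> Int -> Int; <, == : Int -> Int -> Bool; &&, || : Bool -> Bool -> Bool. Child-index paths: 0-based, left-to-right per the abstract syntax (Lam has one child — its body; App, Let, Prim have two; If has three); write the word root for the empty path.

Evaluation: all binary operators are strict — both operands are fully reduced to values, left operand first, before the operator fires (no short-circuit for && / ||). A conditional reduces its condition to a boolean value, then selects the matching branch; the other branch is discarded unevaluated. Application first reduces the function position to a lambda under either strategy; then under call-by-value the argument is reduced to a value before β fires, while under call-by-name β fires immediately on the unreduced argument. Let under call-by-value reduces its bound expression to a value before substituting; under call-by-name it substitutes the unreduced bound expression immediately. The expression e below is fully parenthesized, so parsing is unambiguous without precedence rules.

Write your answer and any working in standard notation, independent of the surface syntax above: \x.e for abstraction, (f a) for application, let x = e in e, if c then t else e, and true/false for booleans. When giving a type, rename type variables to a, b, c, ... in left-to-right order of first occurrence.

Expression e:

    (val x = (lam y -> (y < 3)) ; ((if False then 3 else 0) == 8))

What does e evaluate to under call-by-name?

Derivation:
step 0: (let x = (\y.(y < 3)) in ((if false then 3 else 0) == 8))
step 1: [let@root] ((if false then 3 else 0) == 8)
step 2: [if@0] (0 == 8)
step 3: [delta@root] false

Answer: false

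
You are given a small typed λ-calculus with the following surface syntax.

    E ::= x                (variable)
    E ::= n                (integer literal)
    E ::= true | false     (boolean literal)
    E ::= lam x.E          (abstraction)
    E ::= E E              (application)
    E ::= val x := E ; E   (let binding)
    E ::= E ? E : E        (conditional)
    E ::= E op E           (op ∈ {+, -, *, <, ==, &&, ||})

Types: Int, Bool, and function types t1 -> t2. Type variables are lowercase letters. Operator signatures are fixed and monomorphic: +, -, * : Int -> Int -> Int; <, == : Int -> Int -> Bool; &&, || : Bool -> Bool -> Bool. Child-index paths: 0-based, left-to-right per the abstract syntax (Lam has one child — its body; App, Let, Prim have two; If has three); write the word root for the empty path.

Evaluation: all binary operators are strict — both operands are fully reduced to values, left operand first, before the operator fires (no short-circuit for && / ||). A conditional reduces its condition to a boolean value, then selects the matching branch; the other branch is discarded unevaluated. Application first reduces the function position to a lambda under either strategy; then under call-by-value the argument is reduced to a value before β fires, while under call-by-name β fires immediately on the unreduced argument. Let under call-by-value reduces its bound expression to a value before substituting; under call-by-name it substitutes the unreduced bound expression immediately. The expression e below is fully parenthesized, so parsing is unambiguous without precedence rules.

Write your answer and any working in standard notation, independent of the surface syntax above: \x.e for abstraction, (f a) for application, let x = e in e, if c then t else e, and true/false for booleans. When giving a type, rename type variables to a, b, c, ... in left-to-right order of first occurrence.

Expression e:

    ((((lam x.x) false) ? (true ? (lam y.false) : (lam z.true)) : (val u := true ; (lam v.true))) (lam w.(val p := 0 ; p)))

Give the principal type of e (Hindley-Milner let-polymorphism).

Derivation:
x : a
\x._ : a -> a
  unify a -> a ~ Bool -> b
  unify a ~ Bool
  unify Bool ~ b
_ _ : Bool
  unify Bool ~ Bool
  unify Bool ~ Bool
\y._ : c -> Bool
\z._ : d -> Bool
  unify c -> Bool ~ d -> Bool
  unify c ~ d
  unify Bool ~ Bool
let u : Bool
\v._ : e -> Bool
  unify d -> Bool ~ e -> Bool
  unify d ~ e
  unify Bool ~ Bool
let p : Int
p : Int
\w._ : f -> Int
  unify e -> Bool ~ (f -> Int) -> g
  unify e ~ f -> Int
  unify Bool ~ g
_ _ : Bool

Answer: Bool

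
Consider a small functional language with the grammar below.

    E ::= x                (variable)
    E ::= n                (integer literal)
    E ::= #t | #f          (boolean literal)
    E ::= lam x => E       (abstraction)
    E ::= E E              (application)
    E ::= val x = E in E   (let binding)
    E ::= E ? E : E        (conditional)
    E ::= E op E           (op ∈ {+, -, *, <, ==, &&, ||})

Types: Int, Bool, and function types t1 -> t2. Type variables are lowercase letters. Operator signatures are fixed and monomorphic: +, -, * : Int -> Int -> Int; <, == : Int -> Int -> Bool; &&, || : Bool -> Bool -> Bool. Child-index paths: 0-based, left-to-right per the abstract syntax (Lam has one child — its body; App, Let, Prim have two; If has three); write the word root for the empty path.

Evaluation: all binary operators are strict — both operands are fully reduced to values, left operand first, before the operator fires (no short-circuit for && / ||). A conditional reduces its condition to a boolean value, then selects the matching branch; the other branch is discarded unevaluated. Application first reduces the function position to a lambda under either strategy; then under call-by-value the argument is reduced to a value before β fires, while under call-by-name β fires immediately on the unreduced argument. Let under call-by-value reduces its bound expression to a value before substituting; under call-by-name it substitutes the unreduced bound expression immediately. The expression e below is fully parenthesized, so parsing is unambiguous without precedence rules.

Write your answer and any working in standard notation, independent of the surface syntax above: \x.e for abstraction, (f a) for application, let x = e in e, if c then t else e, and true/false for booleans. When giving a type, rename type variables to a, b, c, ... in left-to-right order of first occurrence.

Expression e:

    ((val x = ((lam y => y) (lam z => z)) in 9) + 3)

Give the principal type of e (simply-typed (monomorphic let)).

Working:
y : a
\y._ : a -> a
z : b
\z._ : b -> b
  unify a -> a ~ (b -> b) -> c
  unify a ~ b -> b
  unify b -> b ~ c
_ _ : b -> b
let x : b -> b
  unify Int ~ Int
  unify Int ~ Int

Answer: Int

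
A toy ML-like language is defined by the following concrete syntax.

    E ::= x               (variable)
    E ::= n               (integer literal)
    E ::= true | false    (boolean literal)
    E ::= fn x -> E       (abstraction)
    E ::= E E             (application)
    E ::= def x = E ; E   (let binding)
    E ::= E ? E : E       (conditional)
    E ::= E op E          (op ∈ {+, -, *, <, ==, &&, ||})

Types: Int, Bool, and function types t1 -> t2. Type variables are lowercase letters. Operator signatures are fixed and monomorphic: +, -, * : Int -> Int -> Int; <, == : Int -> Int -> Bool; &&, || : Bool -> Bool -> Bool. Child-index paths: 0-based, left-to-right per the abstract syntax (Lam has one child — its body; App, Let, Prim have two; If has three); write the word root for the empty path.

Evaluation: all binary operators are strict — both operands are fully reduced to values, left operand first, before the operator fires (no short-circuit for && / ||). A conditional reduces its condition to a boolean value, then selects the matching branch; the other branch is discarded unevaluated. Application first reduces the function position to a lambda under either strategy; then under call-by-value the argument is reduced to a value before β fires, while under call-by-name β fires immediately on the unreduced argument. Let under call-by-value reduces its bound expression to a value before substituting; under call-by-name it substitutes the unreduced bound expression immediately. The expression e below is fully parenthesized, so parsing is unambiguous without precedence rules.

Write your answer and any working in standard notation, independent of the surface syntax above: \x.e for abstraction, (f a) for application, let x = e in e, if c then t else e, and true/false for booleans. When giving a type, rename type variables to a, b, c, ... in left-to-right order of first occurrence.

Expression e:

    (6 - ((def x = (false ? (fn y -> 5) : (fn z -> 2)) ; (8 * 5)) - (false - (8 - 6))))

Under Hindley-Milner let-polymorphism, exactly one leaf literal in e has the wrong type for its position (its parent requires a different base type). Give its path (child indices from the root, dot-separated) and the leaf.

Answer: 1.1.0 : false

Derivation:
  unify Int ~ Int
  unify Bool ~ Bool
\y._ : a -> Int
\z._ : b -> Int
  unify a -> Int ~ b -> Int
  unify a ~ b
  unify Int ~ Int
let x : forall. b -> Int
  unify Int ~ Int
  unify Int ~ Int
  unify Int ~ Int
  unify Bool ~ Int
  FAIL: mismatch Bool ~ Int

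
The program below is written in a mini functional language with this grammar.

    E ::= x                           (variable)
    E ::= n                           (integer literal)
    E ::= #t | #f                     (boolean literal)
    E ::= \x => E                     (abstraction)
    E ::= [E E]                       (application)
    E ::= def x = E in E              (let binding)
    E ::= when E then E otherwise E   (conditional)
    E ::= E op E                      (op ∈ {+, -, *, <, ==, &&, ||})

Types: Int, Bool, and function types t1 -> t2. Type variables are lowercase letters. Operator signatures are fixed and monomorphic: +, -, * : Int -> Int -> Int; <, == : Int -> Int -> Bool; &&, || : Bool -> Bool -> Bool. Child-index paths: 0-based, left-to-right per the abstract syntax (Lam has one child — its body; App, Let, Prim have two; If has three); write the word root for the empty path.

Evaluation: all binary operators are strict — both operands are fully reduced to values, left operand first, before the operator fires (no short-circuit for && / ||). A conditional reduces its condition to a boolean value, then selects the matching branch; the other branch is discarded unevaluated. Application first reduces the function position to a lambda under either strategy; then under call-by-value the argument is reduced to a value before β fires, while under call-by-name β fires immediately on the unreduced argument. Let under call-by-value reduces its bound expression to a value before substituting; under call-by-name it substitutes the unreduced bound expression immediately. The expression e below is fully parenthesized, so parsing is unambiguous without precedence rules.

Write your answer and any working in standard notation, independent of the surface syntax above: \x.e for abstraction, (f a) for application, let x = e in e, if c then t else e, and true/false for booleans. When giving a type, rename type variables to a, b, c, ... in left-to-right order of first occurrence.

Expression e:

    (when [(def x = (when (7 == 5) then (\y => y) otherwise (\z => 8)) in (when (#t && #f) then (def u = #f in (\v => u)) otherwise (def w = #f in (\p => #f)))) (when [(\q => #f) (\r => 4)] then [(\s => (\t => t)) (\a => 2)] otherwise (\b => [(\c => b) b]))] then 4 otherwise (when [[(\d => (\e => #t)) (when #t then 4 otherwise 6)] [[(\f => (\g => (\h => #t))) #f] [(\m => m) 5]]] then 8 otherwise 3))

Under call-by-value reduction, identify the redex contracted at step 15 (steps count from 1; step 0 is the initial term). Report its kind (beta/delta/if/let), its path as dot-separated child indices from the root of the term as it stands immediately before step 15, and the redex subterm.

Derivation:
step 0: (if ((let x = (if (7 == 5) then (\y.y) else (\z.8)) in (if (true && false) then (let u = false in (\v.u)) else (let w = false in (\p.false)))) (if ((\q.false) (\r.4)) then ((\s.(\t.t)) (\a.2)) else (\b.((\c.b) b)))) then 4 else (if (((\d.(\e.true)) (if true then 4 else 6)) (((\f.(\g.(\h.true))) false) ((\m.m) 5))) then 8 else 3))
step 1: [delta@0.0.0.0] (if ((let x = (if false then (\y.y) else (\z.8)) in (if (true && false) then (let u = false in (\v.u)) else (let w = false in (\p.false)))) (if ((\q.false) (\r.4)) then ((\s.(\t.t)) (\a.2)) else (\b.((\c.b) b)))) then 4 else (if (((\d.(\e.true)) (if true then 4 else 6)) (((\f.(\g.(\h.true))) false) ((\m.m) 5))) then 8 else 3))
step 2: [if@0.0.0] (if ((let x = (\z.8) in (if (true && false) then (let u = false in (\v.u)) else (let w = false in (\p.false)))) (if ((\q.false) (\r.4)) then ((\s.(\t.t)) (\a.2)) else (\b.((\c.b) b)))) then 4 else (if (((\d.(\e.true)) (if true then 4 else 6)) (((\f.(\g.(\h.true))) false) ((\m.m) 5))) then 8 else 3))
step 3: [let@0.0] (if ((if (true && false) then (let u = false in (\v.u)) else (let w = false in (\p.false))) (if ((\q.false) (\r.4)) then ((\s.(\t.t)) (\a.2)) else (\b.((\c.b) b)))) then 4 else (if (((\d.(\e.true)) (if true then 4 else 6)) (((\f.(\g.(\h.true))) false) ((\m.m) 5))) then 8 else 3))
step 4: [delta@0.0.0] (if ((if false then (let u = false in (\v.u)) else (let w = false in (\p.false))) (if ((\q.false) (\r.4)) then ((\s.(\t.t)) (\a.2)) else (\b.((\c.b) b)))) then 4 else (if (((\d.(\e.true)) (if true then 4 else 6)) (((\f.(\g.(\h.true))) false) ((\m.m) 5))) then 8 else 3))
step 5: [if@0.0] (if ((let w = false in (\p.false)) (if ((\q.false) (\r.4)) then ((\s.(\t.t)) (\a.2)) else (\b.((\c.b) b)))) then 4 else (if (((\d.(\e.true)) (if true then 4 else 6)) (((\f.(\g.(\h.true))) false) ((\m.m) 5))) then 8 else 3))
step 6: [let@0.0] (if ((\p.false) (if ((\q.false) (\r.4)) then ((\s.(\t.t)) (\a.2)) else (\b.((\c.b) b)))) then 4 else (if (((\d.(\e.true)) (if true then 4 else 6)) (((\f.(\g.(\h.true))) false) ((\m.m) 5))) then 8 else 3))
step 7: [beta@0.1.0] (if ((\p.false) (if false then ((\s.(\t.t)) (\a.2)) else (\b.((\c.b) b)))) then 4 else (if (((\d.(\e.true)) (if true then 4 else 6)) (((\f.(\g.(\h.true))) false) ((\m.m) 5))) then 8 else 3))
step 8: [if@0.1] (if ((\p.false) (\b.((\c.b) b))) then 4 else (if (((\d.(\e.true)) (if true then 4 else 6)) (((\f.(\g.(\h.true))) false) ((\m.m) 5))) then 8 else 3))
step 9: [beta@0] (if false then 4 else (if (((\d.(\e.true)) (if true then 4 else 6)) (((\f.(\g.(\h.true))) false) ((\m.m) 5))) then 8 else 3))
step 10: [if@root] (if (((\d.(\e.true)) (if true then 4 else 6)) (((\f.(\g.(\h.true))) false) ((\m.m) 5))) then 8 else 3)
step 11: [if@0.0.1] (if (((\d.(\e.true)) 4) (((\f.(\g.(\h.true))) false) ((\m.m) 5))) then 8 else 3)
step 12: [beta@0.0] (if ((\e.true) (((\f.(\g.(\h.true))) false) ((\m.m) 5))) then 8 else 3)
step 13: [beta@0.1.0] (if ((\e.true) ((\g.(\h.true)) ((\m.m) 5))) then 8 else 3)
step 14: [beta@0.1.1] (if ((\e.true) ((\g.(\h.true)) 5)) then 8 else 3)
step 15: [beta@0.1] (if ((\e.true) (\h.true)) then 8 else 3)

Answer: beta at 0.1 : ((\g.(\h.true)) 5)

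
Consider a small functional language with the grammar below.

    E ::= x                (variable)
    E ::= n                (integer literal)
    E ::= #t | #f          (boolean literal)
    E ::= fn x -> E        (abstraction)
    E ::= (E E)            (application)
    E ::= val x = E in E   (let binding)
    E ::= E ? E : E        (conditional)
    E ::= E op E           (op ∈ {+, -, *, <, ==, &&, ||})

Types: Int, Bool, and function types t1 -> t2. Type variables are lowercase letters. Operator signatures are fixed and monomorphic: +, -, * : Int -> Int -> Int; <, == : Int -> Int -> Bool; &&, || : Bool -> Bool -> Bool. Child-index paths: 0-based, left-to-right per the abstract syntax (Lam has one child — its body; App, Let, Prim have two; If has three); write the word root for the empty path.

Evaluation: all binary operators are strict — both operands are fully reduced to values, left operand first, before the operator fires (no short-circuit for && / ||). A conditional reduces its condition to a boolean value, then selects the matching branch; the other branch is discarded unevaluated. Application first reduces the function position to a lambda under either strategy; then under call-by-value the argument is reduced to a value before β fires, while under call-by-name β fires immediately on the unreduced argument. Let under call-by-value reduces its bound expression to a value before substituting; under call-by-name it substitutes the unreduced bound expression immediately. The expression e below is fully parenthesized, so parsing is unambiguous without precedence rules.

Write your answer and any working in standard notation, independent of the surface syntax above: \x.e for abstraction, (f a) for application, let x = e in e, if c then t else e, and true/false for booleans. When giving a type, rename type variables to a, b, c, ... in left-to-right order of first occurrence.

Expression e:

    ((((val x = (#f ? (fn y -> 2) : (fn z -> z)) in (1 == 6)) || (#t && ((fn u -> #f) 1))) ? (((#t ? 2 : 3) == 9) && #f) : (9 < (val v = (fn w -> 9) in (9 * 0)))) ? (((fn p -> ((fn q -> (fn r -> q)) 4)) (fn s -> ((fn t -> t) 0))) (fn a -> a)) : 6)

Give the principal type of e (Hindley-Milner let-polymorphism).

Answer: Int

Derivation:
  unify Bool ~ Bool
\y._ : a -> Int
z : b
\z._ : b -> b
  unify a -> Int ~ b -> b
  unify a ~ b
  unify Int ~ b
let x : Int -> Int
  unify Int ~ Int
  unify Int ~ Int
  unify Bool ~ Bool
  unify Bool ~ Bool
\u._ : c -> Bool
  unify c -> Bool ~ Int -> d
  unify c ~ Int
  unify Bool ~ d
_ _ : Bool
  unify Bool ~ Bool
  unify Bool ~ Bool
  unify Bool ~ Bool
  unify Bool ~ Bool
  unify Int ~ Int
  unify Int ~ Int
  unify Int ~ Int
  unify Bool ~ Bool
  unify Bool ~ Bool
  unify Int ~ Int
\w._ : e -> Int
let v : forall. e -> Int
  unify Int ~ Int
  unify Int ~ Int
  unify Int ~ Int
  unify Bool ~ Bool
  unify Bool ~ Bool
q : g
\r._ : h -> g
\q._ : g -> h -> g
  unify g -> h -> g ~ Int -> i
  unify g ~ Int
  unify h -> Int ~ i
_ _ : h -> Int
\p._ : f -> h -> Int
t : k
\t._ : k -> k
  unify k -> k ~ Int -> l
  unify k ~ Int
  unify Int ~ l
_ _ : Int
\s._ : j -> Int
  unify f -> h -> Int ~ (j -> Int) -> m
  unify f ~ j -> Int
  unify h -> Int ~ m
_ _ : h -> Int
a : n
\a._ : n -> n
  unify h -> Int ~ (n -> n) -> o
  unify h ~ n -> n
  unify Int ~ o
_ _ : Int
  unify Int ~ Int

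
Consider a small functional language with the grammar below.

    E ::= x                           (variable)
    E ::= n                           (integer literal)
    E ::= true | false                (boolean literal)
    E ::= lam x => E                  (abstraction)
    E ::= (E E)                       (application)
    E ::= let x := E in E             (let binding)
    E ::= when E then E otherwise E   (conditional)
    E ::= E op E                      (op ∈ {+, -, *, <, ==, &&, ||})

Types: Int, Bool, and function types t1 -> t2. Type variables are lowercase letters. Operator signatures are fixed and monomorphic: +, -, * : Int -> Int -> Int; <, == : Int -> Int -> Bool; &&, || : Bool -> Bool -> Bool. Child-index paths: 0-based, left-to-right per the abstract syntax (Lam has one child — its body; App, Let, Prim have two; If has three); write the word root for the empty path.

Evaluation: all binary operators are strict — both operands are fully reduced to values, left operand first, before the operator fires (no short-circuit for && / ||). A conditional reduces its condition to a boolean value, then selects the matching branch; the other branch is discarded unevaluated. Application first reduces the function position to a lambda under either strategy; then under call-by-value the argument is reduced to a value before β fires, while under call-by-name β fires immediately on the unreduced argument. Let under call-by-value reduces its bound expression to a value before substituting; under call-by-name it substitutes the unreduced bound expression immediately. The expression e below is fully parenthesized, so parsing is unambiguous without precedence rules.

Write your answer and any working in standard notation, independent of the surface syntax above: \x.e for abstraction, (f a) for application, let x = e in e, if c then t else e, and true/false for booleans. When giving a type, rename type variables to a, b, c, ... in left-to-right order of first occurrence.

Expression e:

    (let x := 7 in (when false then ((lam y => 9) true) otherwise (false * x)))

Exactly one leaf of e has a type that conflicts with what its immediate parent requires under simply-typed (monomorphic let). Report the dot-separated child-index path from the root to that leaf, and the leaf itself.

Derivation:
let x : Int
  unify Bool ~ Bool
\y._ : a -> Int
  unify a -> Int ~ Bool -> b
  unify a ~ Bool
  unify Int ~ b
_ _ : Int
  unify Bool ~ Int
  FAIL: mismatch Bool ~ Int

Answer: 1.2.0 : false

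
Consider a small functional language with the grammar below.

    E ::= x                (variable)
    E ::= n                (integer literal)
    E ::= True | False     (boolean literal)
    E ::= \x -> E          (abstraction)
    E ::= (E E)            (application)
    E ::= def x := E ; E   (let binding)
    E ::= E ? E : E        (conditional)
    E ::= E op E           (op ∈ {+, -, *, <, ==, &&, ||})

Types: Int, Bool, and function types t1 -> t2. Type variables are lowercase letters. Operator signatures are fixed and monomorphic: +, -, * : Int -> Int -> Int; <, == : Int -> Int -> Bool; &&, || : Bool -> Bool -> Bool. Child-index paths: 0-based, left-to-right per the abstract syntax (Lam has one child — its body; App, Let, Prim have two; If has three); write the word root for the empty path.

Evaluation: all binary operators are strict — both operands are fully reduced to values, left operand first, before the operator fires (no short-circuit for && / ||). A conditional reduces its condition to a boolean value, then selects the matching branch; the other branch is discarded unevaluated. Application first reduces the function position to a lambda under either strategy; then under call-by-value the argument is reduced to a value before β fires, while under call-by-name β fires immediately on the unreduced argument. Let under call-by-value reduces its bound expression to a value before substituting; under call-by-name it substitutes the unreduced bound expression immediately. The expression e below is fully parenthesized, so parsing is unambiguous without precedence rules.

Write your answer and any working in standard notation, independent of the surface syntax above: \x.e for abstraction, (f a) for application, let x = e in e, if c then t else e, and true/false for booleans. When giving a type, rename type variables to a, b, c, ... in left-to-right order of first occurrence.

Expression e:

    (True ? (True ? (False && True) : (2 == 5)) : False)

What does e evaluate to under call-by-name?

Answer: false

Working:
step 0: (if true then (if true then (false && true) else (2 == 5)) else false)
step 1: [if@root] (if true then (false && true) else (2 == 5))
step 2: [if@root] (false && true)
step 3: [delta@root] false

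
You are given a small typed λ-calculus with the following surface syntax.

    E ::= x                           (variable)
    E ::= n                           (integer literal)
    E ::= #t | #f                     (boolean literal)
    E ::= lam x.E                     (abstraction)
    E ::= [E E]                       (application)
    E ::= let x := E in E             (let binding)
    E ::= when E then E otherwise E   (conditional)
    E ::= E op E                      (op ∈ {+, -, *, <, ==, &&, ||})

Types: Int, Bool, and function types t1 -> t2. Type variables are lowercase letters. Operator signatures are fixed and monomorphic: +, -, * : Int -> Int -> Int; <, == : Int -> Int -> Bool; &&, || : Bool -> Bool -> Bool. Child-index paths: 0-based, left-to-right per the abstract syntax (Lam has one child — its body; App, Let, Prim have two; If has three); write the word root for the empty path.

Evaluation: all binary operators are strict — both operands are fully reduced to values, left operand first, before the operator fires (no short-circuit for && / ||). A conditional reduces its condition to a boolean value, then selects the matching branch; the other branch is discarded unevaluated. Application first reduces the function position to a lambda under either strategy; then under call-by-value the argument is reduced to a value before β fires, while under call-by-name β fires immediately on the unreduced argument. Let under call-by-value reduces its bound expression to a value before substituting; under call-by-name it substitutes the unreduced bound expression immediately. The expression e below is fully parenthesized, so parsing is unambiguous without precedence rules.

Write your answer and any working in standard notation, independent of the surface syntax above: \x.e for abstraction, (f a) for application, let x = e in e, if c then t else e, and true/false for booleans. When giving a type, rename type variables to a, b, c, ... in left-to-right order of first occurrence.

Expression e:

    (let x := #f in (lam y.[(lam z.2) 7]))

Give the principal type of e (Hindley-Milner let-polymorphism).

Answer: a -> Int

Derivation:
let x : Bool
\z._ : b -> Int
  unify b -> Int ~ Int -> c
  unify b ~ Int
  unify Int ~ c
_ _ : Int
\y._ : a -> Int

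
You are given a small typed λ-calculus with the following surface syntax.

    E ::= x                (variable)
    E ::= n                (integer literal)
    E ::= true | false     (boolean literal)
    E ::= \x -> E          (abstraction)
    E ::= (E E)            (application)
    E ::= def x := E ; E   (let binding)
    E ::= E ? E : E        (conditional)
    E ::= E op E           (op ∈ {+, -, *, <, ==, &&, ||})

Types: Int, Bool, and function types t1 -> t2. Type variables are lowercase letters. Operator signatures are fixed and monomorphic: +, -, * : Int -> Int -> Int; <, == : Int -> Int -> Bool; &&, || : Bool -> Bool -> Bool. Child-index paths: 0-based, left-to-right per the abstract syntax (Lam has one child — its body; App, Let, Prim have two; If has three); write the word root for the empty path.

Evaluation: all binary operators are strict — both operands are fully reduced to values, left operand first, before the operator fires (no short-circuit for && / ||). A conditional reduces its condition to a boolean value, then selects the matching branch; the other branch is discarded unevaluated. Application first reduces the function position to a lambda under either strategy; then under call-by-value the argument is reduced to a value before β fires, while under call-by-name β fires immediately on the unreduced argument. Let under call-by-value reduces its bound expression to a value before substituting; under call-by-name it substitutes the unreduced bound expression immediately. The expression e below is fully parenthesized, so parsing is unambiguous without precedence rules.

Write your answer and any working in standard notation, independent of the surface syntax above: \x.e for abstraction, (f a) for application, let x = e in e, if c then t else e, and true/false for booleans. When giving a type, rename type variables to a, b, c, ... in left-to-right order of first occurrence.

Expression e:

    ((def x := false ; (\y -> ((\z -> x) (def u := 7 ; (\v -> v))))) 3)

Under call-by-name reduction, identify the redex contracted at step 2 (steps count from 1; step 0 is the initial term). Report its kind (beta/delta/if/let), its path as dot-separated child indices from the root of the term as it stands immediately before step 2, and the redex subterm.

Trace:
step 0: ((let x = false in (\y.((\z.x) (let u = 7 in (\v.v))))) 3)
step 1: [let@0] ((\y.((\z.false) (let u = 7 in (\v.v)))) 3)
step 2: [beta@root] ((\z.false) (let u = 7 in (\v.v)))

Answer: beta at root : ((\y.((\z.false) (let u = 7 in (\v.v)))) 3)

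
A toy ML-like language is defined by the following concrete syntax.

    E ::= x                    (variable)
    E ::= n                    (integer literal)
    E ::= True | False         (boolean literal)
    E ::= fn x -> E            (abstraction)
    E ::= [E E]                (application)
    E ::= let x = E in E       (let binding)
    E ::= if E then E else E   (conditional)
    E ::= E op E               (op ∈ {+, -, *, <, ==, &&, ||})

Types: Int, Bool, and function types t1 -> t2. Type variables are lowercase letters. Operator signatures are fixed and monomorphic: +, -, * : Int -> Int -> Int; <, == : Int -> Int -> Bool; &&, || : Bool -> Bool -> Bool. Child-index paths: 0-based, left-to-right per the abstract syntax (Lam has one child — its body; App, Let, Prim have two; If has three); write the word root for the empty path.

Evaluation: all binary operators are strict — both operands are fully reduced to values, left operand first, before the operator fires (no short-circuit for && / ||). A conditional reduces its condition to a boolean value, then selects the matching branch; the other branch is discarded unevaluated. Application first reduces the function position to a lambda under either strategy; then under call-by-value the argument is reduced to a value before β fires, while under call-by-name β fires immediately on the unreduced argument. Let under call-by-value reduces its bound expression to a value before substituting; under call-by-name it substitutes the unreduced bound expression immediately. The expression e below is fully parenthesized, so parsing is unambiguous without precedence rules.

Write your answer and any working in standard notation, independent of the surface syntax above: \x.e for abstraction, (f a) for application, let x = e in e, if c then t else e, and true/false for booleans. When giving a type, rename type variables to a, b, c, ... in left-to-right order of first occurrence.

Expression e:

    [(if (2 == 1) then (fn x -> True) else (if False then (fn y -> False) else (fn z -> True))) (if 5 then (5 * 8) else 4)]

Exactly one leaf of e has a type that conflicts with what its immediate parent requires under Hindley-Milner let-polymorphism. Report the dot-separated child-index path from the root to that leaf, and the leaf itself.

Answer: 1.0 : 5

Trace:
  unify Int ~ Int
  unify Int ~ Int
  unify Bool ~ Bool
\x._ : a -> Bool
  unify Bool ~ Bool
\y._ : b -> Bool
\z._ : c -> Bool
  unify b -> Bool ~ c -> Bool
  unify b ~ c
  unify Bool ~ Bool
  unify a -> Bool ~ c -> Bool
  unify a ~ c
  unify Bool ~ Bool
  unify Int ~ Bool
  FAIL: mismatch Int ~ Bool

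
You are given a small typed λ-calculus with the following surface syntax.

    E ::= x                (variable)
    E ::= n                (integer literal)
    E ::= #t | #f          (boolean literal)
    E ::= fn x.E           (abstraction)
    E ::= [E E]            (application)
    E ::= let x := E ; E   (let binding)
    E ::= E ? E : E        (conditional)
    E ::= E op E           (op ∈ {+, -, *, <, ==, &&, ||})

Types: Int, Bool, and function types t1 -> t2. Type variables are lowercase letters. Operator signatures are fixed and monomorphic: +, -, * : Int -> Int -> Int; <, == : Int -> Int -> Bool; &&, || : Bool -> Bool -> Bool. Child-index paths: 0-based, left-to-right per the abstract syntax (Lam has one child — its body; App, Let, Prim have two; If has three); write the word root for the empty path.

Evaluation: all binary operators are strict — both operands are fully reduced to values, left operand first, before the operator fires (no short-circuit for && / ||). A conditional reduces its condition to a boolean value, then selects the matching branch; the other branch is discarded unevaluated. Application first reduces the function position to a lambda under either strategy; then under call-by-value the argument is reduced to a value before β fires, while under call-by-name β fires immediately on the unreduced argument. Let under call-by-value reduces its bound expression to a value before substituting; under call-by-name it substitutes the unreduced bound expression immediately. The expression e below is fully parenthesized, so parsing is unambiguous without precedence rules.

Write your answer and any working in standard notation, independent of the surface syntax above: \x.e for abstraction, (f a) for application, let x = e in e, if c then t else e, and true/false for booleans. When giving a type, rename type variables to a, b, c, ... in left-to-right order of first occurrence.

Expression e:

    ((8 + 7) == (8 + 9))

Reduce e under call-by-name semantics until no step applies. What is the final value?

Answer: false

Working:
step 0: ((8 + 7) == (8 + 9))
step 1: [delta@0] (15 == (8 + 9))
step 2: [delta@1] (15 == 17)
step 3: [delta@root] false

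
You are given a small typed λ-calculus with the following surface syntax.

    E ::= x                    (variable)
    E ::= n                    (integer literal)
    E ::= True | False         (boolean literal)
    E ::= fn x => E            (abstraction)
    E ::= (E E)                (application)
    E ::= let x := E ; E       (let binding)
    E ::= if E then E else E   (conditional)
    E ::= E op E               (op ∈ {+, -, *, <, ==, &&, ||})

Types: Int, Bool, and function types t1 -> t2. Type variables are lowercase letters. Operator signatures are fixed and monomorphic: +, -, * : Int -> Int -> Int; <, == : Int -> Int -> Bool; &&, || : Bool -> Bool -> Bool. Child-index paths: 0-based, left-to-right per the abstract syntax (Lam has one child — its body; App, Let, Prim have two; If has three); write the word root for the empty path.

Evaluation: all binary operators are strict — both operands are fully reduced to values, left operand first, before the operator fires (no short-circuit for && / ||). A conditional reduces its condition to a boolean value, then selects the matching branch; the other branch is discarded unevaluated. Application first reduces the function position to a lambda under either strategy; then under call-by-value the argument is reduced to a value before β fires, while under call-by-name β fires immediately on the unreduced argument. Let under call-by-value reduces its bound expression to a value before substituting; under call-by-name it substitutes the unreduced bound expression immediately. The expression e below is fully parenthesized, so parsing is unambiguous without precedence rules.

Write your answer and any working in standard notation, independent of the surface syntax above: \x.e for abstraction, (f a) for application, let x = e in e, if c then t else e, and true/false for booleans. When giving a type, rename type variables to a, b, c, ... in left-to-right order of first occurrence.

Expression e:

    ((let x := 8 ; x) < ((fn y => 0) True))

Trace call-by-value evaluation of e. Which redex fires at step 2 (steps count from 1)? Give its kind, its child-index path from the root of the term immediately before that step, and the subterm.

Trace:
step 0: ((let x = 8 in x) < ((\y.0) true))
step 1: [let@0] (8 < ((\y.0) true))
step 2: [beta@1] (8 < 0)

Answer: beta at 1 : ((\y.0) true)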